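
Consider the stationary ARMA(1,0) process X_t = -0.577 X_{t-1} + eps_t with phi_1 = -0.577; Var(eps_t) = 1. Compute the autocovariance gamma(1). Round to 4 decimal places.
\gamma(1) = -0.8650

Multiply the model equation by X_{t-k} and take expectations. With theta_0 = psi_0 = 1 and psi_j the MA(infinity) weights, this gives
  gamma(k) - sum_i phi_i gamma(k-i) = c_k,
  c_k = sigma^2 * sum_{j=k..q} theta_j psi_{j-k}   (c_k = 0 for k > q),
using gamma(-m) = gamma(m).
Pure AR (q = 0): c_0 = sigma^2 = 1, c_k = 0 for k >= 1.
Equations for k = 0 and k = 1 (AR order 1):
  gamma(0) = phi_1 gamma(1) + c_0
  gamma(1) = phi_1 gamma(0) + c_1
Substituting the second into the first: gamma(0) (1 - phi_1^2) = c_0 + phi_1 c_1, so
  gamma(0) = c_0 / (1 - phi_1^2) = 1 / (1 - (-0.577)^2) = 1 / 0.667071 = 1.499091.
  gamma(1) = phi_1 gamma(0) = (-0.577)(1.499091) = -0.864975.
Therefore gamma(1) = -0.8650 (to 4 decimal places).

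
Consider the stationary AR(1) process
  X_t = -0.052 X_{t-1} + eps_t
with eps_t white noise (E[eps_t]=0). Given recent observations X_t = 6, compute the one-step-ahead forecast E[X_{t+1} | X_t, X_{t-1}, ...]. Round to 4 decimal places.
E[X_{t+1} \mid \mathcal F_t] = -0.3120

For an AR(p) model X_t = c + sum_i phi_i X_{t-i} + eps_t, the
one-step-ahead conditional mean is
  E[X_{t+1} | X_t, ...] = c + sum_i phi_i X_{t+1-i}.
Substitute known values:
  E[X_{t+1} | ...] = (-0.052) * (6)
                   = -0.3120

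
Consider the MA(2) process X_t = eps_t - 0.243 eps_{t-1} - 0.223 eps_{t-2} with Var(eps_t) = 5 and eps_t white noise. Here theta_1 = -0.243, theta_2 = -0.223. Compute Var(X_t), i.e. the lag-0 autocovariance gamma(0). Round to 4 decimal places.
\gamma(0) = 5.5439

For an MA(q) process X_t = eps_t + sum_i theta_i eps_{t-i} with
Var(eps_t) = sigma^2, the variance is
  gamma(0) = sigma^2 * (1 + sum_i theta_i^2).
  sum_i theta_i^2 = (-0.243)^2 + (-0.223)^2 = 0.059049 + 0.049729 = 0.108778.
  gamma(0) = 5 * (1 + 0.108778) = 5 * 1.108778 = 5.54389, which rounds to 5.5439.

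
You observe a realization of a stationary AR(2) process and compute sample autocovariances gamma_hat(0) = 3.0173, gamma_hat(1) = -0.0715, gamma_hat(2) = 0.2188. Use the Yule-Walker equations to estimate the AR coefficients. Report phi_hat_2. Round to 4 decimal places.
\hat\phi_{2} = 0.0720

The Yule-Walker equations for an AR(p) process read, in matrix form,
  Gamma_p phi = r_p,   with   (Gamma_p)_{ij} = gamma(|i - j|),
                       (r_p)_i = gamma(i),   i,j = 1..p.
Substitute the sample gammas (Toeplitz matrix and right-hand side of size 2):
  Gamma_p = [[3.0173, -0.0715], [-0.0715, 3.0173]]
  r_p     = [-0.0715, 0.2188]
Written out:
  3.0173 phi_1 - 0.0715 phi_2 = -0.0715
  -0.0715 phi_1 + 3.0173 phi_2 = 0.2188
Solve by Cramer's rule:
  det = gamma(0)^2 - gamma(1)^2 = (3.0173)^2 - (-0.0715)^2 = 9.10409929 - 0.00511225 = 9.09898704
  phi_hat_1 = [gamma(1) gamma(0) - gamma(1) gamma(2)] / det = [(-0.0715)(3.0173) - (-0.0715)(0.2188)] / 9.09898704 = -0.20009275 / 9.09898704 = -0.022
  phi_hat_2 = [gamma(0) gamma(2) - gamma(1)^2] / det = [(3.0173)(0.2188) - (-0.0715)^2] / 9.09898704 = 0.65507299 / 9.09898704 = 0.072
So phi_hat = [-0.0220, 0.0720].
Therefore phi_hat_2 = 0.0720.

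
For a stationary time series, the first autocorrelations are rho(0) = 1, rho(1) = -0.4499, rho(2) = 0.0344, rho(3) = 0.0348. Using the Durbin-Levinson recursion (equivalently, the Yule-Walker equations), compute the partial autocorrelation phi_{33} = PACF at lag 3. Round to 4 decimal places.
\phi_{33} = -0.0541

The PACF at lag k is phi_{kk}, the last component of the solution
to the Yule-Walker system G_k phi = r_k where
  (G_k)_{ij} = rho(|i - j|), (r_k)_i = rho(i), i,j = 1..k.
Equivalently, Durbin-Levinson gives phi_{kk} iteratively:
  phi_{11} = rho(1)
  phi_{kk} = [rho(k) - sum_{j=1..k-1} phi_{k-1,j} rho(k-j)]
            / [1 - sum_{j=1..k-1} phi_{k-1,j} rho(j)],
  phi_{k,j} = phi_{k-1,j} - phi_{kk} phi_{k-1,k-j},  j = 1..k-1.
Step k = 1:
  phi_11 = rho(1) = -0.4499.
Step k = 2:
  phi_22 = [rho(2) - phi_11 rho(1)] / [1 - phi_11 rho(1)] = [0.0344 - (-0.4499)(-0.4499)] / [1 - (-0.4499)(-0.4499)]
         = -0.16801001 / 0.79758999 = -0.210647.
  Update: phi_21 = phi_11 - phi_22 phi_11 = -0.4499 - (-0.210647)(-0.4499) = -0.54467.
Step k = 3:
  phi_33 = [rho(3) - phi_21 rho(2) - phi_22 rho(1)] / [1 - phi_21 rho(1) - phi_22 rho(2)]
    numerator   = 0.0348 - (-0.54467)(0.0344) - (-0.210647)(-0.4499) = -0.04123347
    denominator = 1 - (-0.54467)(-0.4499) - (-0.210647)(0.0344) = 0.76219917
  phi_33 = -0.04123347 / 0.76219917 = -0.0541.
Therefore phi_{33} = -0.0541.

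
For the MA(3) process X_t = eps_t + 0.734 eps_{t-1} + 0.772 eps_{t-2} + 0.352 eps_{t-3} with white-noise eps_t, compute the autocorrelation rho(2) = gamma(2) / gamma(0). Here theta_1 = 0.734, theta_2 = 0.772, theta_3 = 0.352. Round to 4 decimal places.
\rho(2) = 0.4562

For an MA(q) process with theta_0 = 1, the autocovariance is
  gamma(k) = sigma^2 * sum_{i=0..q-k} theta_i * theta_{i+k},
and rho(k) = gamma(k) / gamma(0). Sigma^2 cancels.
  numerator   = (1)*(0.772) + (0.734)*(0.352) = 1.030368.
  denominator = (1)^2 + (0.734)^2 + (0.772)^2 + (0.352)^2 = 2.258644.
  rho(2) = 1.030368 / 2.258644 = 0.4562.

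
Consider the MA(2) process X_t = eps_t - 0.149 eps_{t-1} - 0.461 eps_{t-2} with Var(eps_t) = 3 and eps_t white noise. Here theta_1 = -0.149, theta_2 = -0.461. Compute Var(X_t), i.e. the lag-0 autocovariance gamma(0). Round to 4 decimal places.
\gamma(0) = 3.7042

For an MA(q) process X_t = eps_t + sum_i theta_i eps_{t-i} with
Var(eps_t) = sigma^2, the variance is
  gamma(0) = sigma^2 * (1 + sum_i theta_i^2).
  sum_i theta_i^2 = (-0.149)^2 + (-0.461)^2 = 0.022201 + 0.212521 = 0.234722.
  gamma(0) = 3 * (1 + 0.234722) = 3 * 1.234722 = 3.704166, which rounds to 3.7042.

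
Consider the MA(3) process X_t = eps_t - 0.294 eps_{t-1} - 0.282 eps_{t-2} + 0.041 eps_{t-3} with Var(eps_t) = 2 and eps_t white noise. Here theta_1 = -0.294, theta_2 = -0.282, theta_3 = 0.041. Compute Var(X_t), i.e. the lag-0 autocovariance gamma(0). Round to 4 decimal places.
\gamma(0) = 2.3353

For an MA(q) process X_t = eps_t + sum_i theta_i eps_{t-i} with
Var(eps_t) = sigma^2, the variance is
  gamma(0) = sigma^2 * (1 + sum_i theta_i^2).
  sum_i theta_i^2 = (-0.294)^2 + (-0.282)^2 + (0.041)^2 = 0.086436 + 0.079524 + 0.001681 = 0.167641.
  gamma(0) = 2 * (1 + 0.167641) = 2 * 1.167641 = 2.335282, which rounds to 2.3353.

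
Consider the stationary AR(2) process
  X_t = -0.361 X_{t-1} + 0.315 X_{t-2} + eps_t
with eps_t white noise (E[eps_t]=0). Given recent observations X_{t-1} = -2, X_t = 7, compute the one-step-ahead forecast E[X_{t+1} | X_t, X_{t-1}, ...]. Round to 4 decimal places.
E[X_{t+1} \mid \mathcal F_t] = -3.1570

For an AR(p) model X_t = c + sum_i phi_i X_{t-i} + eps_t, the
one-step-ahead conditional mean is
  E[X_{t+1} | X_t, ...] = c + sum_i phi_i X_{t+1-i}.
Substitute known values:
  E[X_{t+1} | ...] = (-0.361) * (7) + (0.315) * (-2)
                   = -3.1570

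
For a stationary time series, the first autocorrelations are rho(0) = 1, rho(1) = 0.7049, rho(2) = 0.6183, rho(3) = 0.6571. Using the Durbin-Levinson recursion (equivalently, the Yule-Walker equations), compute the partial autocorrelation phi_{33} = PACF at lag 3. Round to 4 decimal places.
\phi_{33} = 0.3299

The PACF at lag k is phi_{kk}, the last component of the solution
to the Yule-Walker system G_k phi = r_k where
  (G_k)_{ij} = rho(|i - j|), (r_k)_i = rho(i), i,j = 1..k.
Equivalently, Durbin-Levinson gives phi_{kk} iteratively:
  phi_{11} = rho(1)
  phi_{kk} = [rho(k) - sum_{j=1..k-1} phi_{k-1,j} rho(k-j)]
            / [1 - sum_{j=1..k-1} phi_{k-1,j} rho(j)],
  phi_{k,j} = phi_{k-1,j} - phi_{kk} phi_{k-1,k-j},  j = 1..k-1.
Step k = 1:
  phi_11 = rho(1) = 0.7049.
Step k = 2:
  phi_22 = [rho(2) - phi_11 rho(1)] / [1 - phi_11 rho(1)] = [0.6183 - (0.7049)(0.7049)] / [1 - (0.7049)(0.7049)]
         = 0.12141599 / 0.50311599 = 0.241328.
  Update: phi_21 = phi_11 - phi_22 phi_11 = 0.7049 - (0.241328)(0.7049) = 0.534788.
Step k = 3:
  phi_33 = [rho(3) - phi_21 rho(2) - phi_22 rho(1)] / [1 - phi_21 rho(1) - phi_22 rho(2)]
    numerator   = 0.6571 - (0.534788)(0.6183) - (0.241328)(0.7049) = 0.15632853
    denominator = 1 - (0.534788)(0.7049) - (0.241328)(0.6183) = 0.47381491
  phi_33 = 0.15632853 / 0.47381491 = 0.3299.
Therefore phi_{33} = 0.3299.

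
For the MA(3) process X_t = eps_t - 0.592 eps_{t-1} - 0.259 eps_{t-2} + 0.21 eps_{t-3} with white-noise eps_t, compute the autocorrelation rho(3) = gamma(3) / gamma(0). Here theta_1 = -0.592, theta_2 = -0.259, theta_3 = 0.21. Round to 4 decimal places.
\rho(3) = 0.1437

For an MA(q) process with theta_0 = 1, the autocovariance is
  gamma(k) = sigma^2 * sum_{i=0..q-k} theta_i * theta_{i+k},
and rho(k) = gamma(k) / gamma(0). Sigma^2 cancels.
  numerator   = (1)*(0.21) = 0.21.
  denominator = (1)^2 + (-0.592)^2 + (-0.259)^2 + (0.21)^2 = 1.461645.
  rho(3) = 0.21 / 1.461645 = 0.1437.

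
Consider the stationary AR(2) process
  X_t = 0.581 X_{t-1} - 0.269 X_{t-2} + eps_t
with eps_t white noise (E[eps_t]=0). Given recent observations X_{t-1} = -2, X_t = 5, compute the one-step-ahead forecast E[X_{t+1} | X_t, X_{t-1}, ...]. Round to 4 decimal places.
E[X_{t+1} \mid \mathcal F_t] = 3.4430

For an AR(p) model X_t = c + sum_i phi_i X_{t-i} + eps_t, the
one-step-ahead conditional mean is
  E[X_{t+1} | X_t, ...] = c + sum_i phi_i X_{t+1-i}.
Substitute known values:
  E[X_{t+1} | ...] = (0.581) * (5) + (-0.269) * (-2)
                   = 3.4430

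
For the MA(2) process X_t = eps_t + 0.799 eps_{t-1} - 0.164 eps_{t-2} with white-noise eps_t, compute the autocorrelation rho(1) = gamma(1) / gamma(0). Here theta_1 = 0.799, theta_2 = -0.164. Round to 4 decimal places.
\rho(1) = 0.4011

For an MA(q) process with theta_0 = 1, the autocovariance is
  gamma(k) = sigma^2 * sum_{i=0..q-k} theta_i * theta_{i+k},
and rho(k) = gamma(k) / gamma(0). Sigma^2 cancels.
  numerator   = (1)*(0.799) + (0.799)*(-0.164) = 0.667964.
  denominator = (1)^2 + (0.799)^2 + (-0.164)^2 = 1.665297.
  rho(1) = 0.667964 / 1.665297 = 0.4011.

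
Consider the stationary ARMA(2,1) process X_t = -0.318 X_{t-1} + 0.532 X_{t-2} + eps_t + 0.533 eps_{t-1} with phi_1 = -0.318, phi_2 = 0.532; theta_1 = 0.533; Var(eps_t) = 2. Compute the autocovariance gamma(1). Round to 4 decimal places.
\gamma(1) = 0.3068

Multiply the model equation by X_{t-k} and take expectations. With theta_0 = psi_0 = 1 and psi_j the MA(infinity) weights, this gives
  gamma(k) - sum_i phi_i gamma(k-i) = c_k,
  c_k = sigma^2 * sum_{j=k..q} theta_j psi_{j-k}   (c_k = 0 for k > q),
using gamma(-m) = gamma(m).
psi-weights needed (psi_j = theta_j + sum_i phi_i psi_{j-i}):
  psi_1 = theta_1 + phi_1 = 0.533 + (-0.318) = 0.215
Right-hand sides:
  c_0 = sigma^2 (1 + theta_1 psi_1) = 2 * (1 + (0.533)(0.215)) = 2 * 1.114595 = 2.22919
  c_1 = sigma^2 theta_1 = 2 * (0.533) = 1.066
  c_2 = 0
Equations for k = 0, 1, 2 (AR order 2, c_2 = 0):
  (E0) gamma(0) = phi_1 gamma(1) + phi_2 gamma(2) + c_0
  (E1) gamma(1) = phi_1 gamma(0) + phi_2 gamma(1) + c_1
  (E2) gamma(2) = phi_1 gamma(1) + phi_2 gamma(0)
From (E1): gamma(1) = A gamma(0) + B with
  A = phi_1 / (1 - phi_2) = -0.318 / 0.468 = -0.679487,   B = c_1 / (1 - phi_2) = 1.066 / 0.468 = 2.277778.
Insert (E2) into (E0): gamma(0) (1 - phi_2^2) = phi_1 (1 + phi_2) gamma(1) + c_0.
  phi_1 (1 + phi_2) = (-0.318)(1.532) = -0.487176,   1 - phi_2^2 = 0.716976.
Replace gamma(1) by A gamma(0) + B and collect gamma(0):
  gamma(0) [0.716976 - (-0.487176)(-0.679487)] = (-0.487176)(2.277778) + 2.22919
  gamma(0) * 0.385946 = 1.119511
  gamma(0) = 1.119511 / 0.385946 = 2.900693.
  gamma(1) = A gamma(0) + B = (-0.679487)(2.900693) + (2.277778) = 0.306794.
Therefore gamma(1) = 0.3068 (to 4 decimal places).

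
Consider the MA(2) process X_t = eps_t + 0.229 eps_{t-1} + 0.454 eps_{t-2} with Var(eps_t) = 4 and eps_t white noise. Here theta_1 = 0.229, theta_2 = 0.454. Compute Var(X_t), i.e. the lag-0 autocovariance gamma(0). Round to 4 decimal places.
\gamma(0) = 5.0342

For an MA(q) process X_t = eps_t + sum_i theta_i eps_{t-i} with
Var(eps_t) = sigma^2, the variance is
  gamma(0) = sigma^2 * (1 + sum_i theta_i^2).
  sum_i theta_i^2 = (0.229)^2 + (0.454)^2 = 0.052441 + 0.206116 = 0.258557.
  gamma(0) = 4 * (1 + 0.258557) = 4 * 1.258557 = 5.034228, which rounds to 5.0342.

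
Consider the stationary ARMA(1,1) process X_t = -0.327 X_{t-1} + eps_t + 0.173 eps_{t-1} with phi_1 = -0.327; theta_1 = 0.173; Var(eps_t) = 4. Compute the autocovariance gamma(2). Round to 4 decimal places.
\gamma(2) = 0.2128

Multiply the model equation by X_{t-k} and take expectations. With theta_0 = psi_0 = 1 and psi_j the MA(infinity) weights, this gives
  gamma(k) - sum_i phi_i gamma(k-i) = c_k,
  c_k = sigma^2 * sum_{j=k..q} theta_j psi_{j-k}   (c_k = 0 for k > q),
using gamma(-m) = gamma(m).
psi-weights needed (psi_j = theta_j + sum_i phi_i psi_{j-i}):
  psi_1 = theta_1 + phi_1 = 0.173 + (-0.327) = -0.154
Right-hand sides:
  c_0 = sigma^2 (1 + theta_1 psi_1) = 4 * (1 + (0.173)(-0.154)) = 4 * 0.973358 = 3.893432
  c_1 = sigma^2 theta_1 = 4 * (0.173) = 0.692
  c_2 = 0
Equations for k = 0 and k = 1 (AR order 1):
  gamma(0) = phi_1 gamma(1) + c_0
  gamma(1) = phi_1 gamma(0) + c_1
Substituting the second into the first: gamma(0) (1 - phi_1^2) = c_0 + phi_1 c_1, so
  gamma(0) = (c_0 + phi_1 c_1) / (1 - phi_1^2) = (3.893432 + (-0.327)(0.692)) / (1 - (-0.327)^2) = 3.667148 / 0.893071 = 4.106222.
  gamma(1) = phi_1 gamma(0) + c_1 = (-0.327)(4.106222) + (0.692) = -0.650735.
For k = 2 (> q): gamma(2) = phi_1 gamma(1) = (-0.327)(-0.650735) = 0.21279.
Therefore gamma(2) = 0.2128 (to 4 decimal places).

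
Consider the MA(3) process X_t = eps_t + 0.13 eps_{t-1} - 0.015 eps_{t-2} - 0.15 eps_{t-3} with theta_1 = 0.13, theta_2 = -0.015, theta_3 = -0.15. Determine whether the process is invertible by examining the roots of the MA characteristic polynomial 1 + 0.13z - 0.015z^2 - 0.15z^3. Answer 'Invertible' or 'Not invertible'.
\text{Invertible}

The MA(q) characteristic polynomial is P(z) = 1 + 0.13z - 0.015z^2 - 0.15z^3.
Invertibility requires all roots to lie outside the unit circle, i.e. |z| > 1 for every root.
Degree 3: look for a simple real root z0 first, then factor out (1 - z/z0) and solve the remaining quadratic.
Testing z0 = 2: P(2) = 1 + (0.13)(2) + (-0.015)(2)^2 + (-0.15)(2)^3
  = 1 + (0.26) + (-0.06) + (-1.2) = 0.  So z_0 = 2 is a root, |z_0| = 2.
Divide out the factor (1 - 0.5 z) = (1 - z/z0) (since 1/z0 = 0.5):
  P(z) = (1 - 0.5 z)(1 + (0.63) z + (0.3) z^2)
  [check: z-coef 0.63 - (0.5) = 0.13; z^2-coef 0.3 - (0.5)(0.63) = -0.015; z^3-coef -(0.5)(0.3) = -0.15.]
Remaining roots from the quadratic factor 1 + (0.63) z + (0.3) z^2:
  Set 1 + (0.63) z + (0.3) z^2 = 0, i.e. a z^2 + b z + c = 0 with a = 0.3, b = 0.63, c = 1.
  Discriminant D = b^2 - 4ac = (0.63)^2 - 4*(0.3)*1 = 0.3969 - (1.2) = -0.8031.
  D < 0, so the roots are the complex-conjugate pair z = (-b +/- i sqrt(-D)) / (2a) = -1.05 +/- 1.4936i.
  For a conjugate pair |z|^2 = z * conj(z) = (product of roots) = c/a = 1/(0.3) = 3.333333, so |z| = sqrt(3.333333) = 1.8257 for both roots.
Moduli of all roots: 2.0000, 1.8257, 1.8257.
All moduli strictly greater than 1? Yes.
Verdict: Invertible.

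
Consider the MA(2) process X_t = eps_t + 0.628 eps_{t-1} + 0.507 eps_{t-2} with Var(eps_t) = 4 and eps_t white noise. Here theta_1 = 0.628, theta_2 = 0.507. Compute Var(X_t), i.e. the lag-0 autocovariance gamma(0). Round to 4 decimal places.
\gamma(0) = 6.6057

For an MA(q) process X_t = eps_t + sum_i theta_i eps_{t-i} with
Var(eps_t) = sigma^2, the variance is
  gamma(0) = sigma^2 * (1 + sum_i theta_i^2).
  sum_i theta_i^2 = (0.628)^2 + (0.507)^2 = 0.394384 + 0.257049 = 0.651433.
  gamma(0) = 4 * (1 + 0.651433) = 4 * 1.651433 = 6.605732, which rounds to 6.6057.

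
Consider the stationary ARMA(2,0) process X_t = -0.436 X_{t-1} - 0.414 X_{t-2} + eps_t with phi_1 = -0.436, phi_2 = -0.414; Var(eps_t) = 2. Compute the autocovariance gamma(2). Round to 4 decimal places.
\gamma(2) = -0.7457

Multiply the model equation by X_{t-k} and take expectations. With theta_0 = psi_0 = 1 and psi_j the MA(infinity) weights, this gives
  gamma(k) - sum_i phi_i gamma(k-i) = c_k,
  c_k = sigma^2 * sum_{j=k..q} theta_j psi_{j-k}   (c_k = 0 for k > q),
using gamma(-m) = gamma(m).
Pure AR (q = 0): c_0 = sigma^2 = 2, c_k = 0 for k >= 1.
Equations for k = 0, 1, 2 (AR order 2, c_2 = 0):
  (E0) gamma(0) = phi_1 gamma(1) + phi_2 gamma(2) + c_0
  (E1) gamma(1) = phi_1 gamma(0) + phi_2 gamma(1) + c_1
  (E2) gamma(2) = phi_1 gamma(1) + phi_2 gamma(0)
From (E1): gamma(1) = A gamma(0) + B with
  A = phi_1 / (1 - phi_2) = -0.436 / 1.414 = -0.308345,   B = c_1 / (1 - phi_2) = 0 / 1.414 = 0.
Insert (E2) into (E0): gamma(0) (1 - phi_2^2) = phi_1 (1 + phi_2) gamma(1) + c_0.
  phi_1 (1 + phi_2) = (-0.436)(0.586) = -0.255496,   1 - phi_2^2 = 0.828604.
Replace gamma(1) by A gamma(0) + B and collect gamma(0):
  gamma(0) [0.828604 - (-0.255496)(-0.308345)] = c_0 = 2
  gamma(0) * 0.749823 = 2
  gamma(0) = 2 / 0.749823 = 2.667296.
  gamma(1) = A gamma(0) = (-0.308345)(2.667296) = -0.822448.
  gamma(2) = phi_1 gamma(1) + phi_2 gamma(0) = (-0.436)(-0.822448) + (-0.414)(2.667296) = -0.745673.
Therefore gamma(2) = -0.7457 (to 4 decimal places).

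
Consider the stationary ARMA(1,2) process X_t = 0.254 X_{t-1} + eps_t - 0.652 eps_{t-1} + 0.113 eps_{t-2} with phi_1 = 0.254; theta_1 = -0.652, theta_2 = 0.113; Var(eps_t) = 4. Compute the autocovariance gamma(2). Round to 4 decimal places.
\gamma(2) = 0.0429

Multiply the model equation by X_{t-k} and take expectations. With theta_0 = psi_0 = 1 and psi_j the MA(infinity) weights, this gives
  gamma(k) - sum_i phi_i gamma(k-i) = c_k,
  c_k = sigma^2 * sum_{j=k..q} theta_j psi_{j-k}   (c_k = 0 for k > q),
using gamma(-m) = gamma(m).
psi-weights needed (psi_j = theta_j + sum_i phi_i psi_{j-i}):
  psi_1 = theta_1 + phi_1 = -0.652 + (0.254) = -0.398
  psi_2 = theta_2 + phi_1 psi_1 = 0.113 + (0.254)(-0.398) = 0.011908
Right-hand sides:
  c_0 = sigma^2 (1 + theta_1 psi_1 + theta_2 psi_2) = 4 * (1 + (-0.652)(-0.398) + (0.113)(0.011908)) = 4 * 1.260842 = 5.043366
  c_1 = sigma^2 (theta_1 + theta_2 psi_1) = 4 * (-0.652 + (0.113)(-0.398)) = -2.787896
  c_2 = sigma^2 theta_2 = 4 * (0.113) = 0.452
Equations for k = 0 and k = 1 (AR order 1):
  gamma(0) = phi_1 gamma(1) + c_0
  gamma(1) = phi_1 gamma(0) + c_1
Substituting the second into the first: gamma(0) (1 - phi_1^2) = c_0 + phi_1 c_1, so
  gamma(0) = (c_0 + phi_1 c_1) / (1 - phi_1^2) = (5.043366 + (0.254)(-2.787896)) / (1 - (0.254)^2) = 4.335241 / 0.935484 = 4.634222.
  gamma(1) = phi_1 gamma(0) + c_1 = (0.254)(4.634222) + (-2.787896) = -1.610804.
For k = 2: gamma(2) = phi_1 gamma(1) + c_2
  = (0.254)(-1.610804) + (0.452) = 0.042856.
Therefore gamma(2) = 0.0429 (to 4 decimal places).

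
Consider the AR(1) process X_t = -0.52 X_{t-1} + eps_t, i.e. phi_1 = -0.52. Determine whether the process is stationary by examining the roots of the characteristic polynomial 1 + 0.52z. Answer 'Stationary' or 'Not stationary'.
\text{Stationary}

The AR(p) characteristic polynomial is P(z) = 1 + 0.52z.
Stationarity requires all roots to lie outside the unit circle, i.e. |z| > 1 for every root.
This is linear in z: 1 + (0.52) z = 0  =>  z = -1/(0.52) = -1.923077,  |z| = 1.923077.
Moduli of all roots: 1.9231.
All moduli strictly greater than 1? Yes.
Verdict: Stationary.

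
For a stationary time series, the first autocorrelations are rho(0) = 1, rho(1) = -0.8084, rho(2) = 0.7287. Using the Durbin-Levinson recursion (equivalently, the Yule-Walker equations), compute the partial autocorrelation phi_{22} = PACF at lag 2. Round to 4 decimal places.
\phi_{22} = 0.2170

The PACF at lag k is phi_{kk}, the last component of the solution
to the Yule-Walker system G_k phi = r_k where
  (G_k)_{ij} = rho(|i - j|), (r_k)_i = rho(i), i,j = 1..k.
Equivalently, Durbin-Levinson gives phi_{kk} iteratively:
  phi_{11} = rho(1)
  phi_{kk} = [rho(k) - sum_{j=1..k-1} phi_{k-1,j} rho(k-j)]
            / [1 - sum_{j=1..k-1} phi_{k-1,j} rho(j)],
  phi_{k,j} = phi_{k-1,j} - phi_{kk} phi_{k-1,k-j},  j = 1..k-1.
Step k = 1:
  phi_11 = rho(1) = -0.8084.
Step k = 2:
  phi_22 = [rho(2) - phi_11 rho(1)] / [1 - phi_11 rho(1)] = [0.7287 - (-0.8084)(-0.8084)] / [1 - (-0.8084)(-0.8084)]
         = 0.07518944 / 0.34648944 = 0.217.
Therefore phi_{22} = 0.2170.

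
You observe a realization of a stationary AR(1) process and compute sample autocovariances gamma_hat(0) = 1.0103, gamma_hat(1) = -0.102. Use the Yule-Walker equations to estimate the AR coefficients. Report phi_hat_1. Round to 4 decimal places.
\hat\phi_{1} = -0.1010

The Yule-Walker equations for an AR(p) process read, in matrix form,
  Gamma_p phi = r_p,   with   (Gamma_p)_{ij} = gamma(|i - j|),
                       (r_p)_i = gamma(i),   i,j = 1..p.
Substitute the sample gammas (Toeplitz matrix and right-hand side of size 1):
  Gamma_p = [[1.0103]]
  r_p     = [-0.102]
With p = 1 this is the single equation gamma(0) phi_1 = gamma(1):
  phi_hat_1 = gamma(1) / gamma(0) = -0.102 / 1.0103 = -0.1010.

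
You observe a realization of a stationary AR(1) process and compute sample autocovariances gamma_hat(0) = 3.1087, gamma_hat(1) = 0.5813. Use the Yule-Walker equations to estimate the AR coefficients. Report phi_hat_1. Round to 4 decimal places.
\hat\phi_{1} = 0.1870

The Yule-Walker equations for an AR(p) process read, in matrix form,
  Gamma_p phi = r_p,   with   (Gamma_p)_{ij} = gamma(|i - j|),
                       (r_p)_i = gamma(i),   i,j = 1..p.
Substitute the sample gammas (Toeplitz matrix and right-hand side of size 1):
  Gamma_p = [[3.1087]]
  r_p     = [0.5813]
With p = 1 this is the single equation gamma(0) phi_1 = gamma(1):
  phi_hat_1 = gamma(1) / gamma(0) = 0.5813 / 3.1087 = 0.1870.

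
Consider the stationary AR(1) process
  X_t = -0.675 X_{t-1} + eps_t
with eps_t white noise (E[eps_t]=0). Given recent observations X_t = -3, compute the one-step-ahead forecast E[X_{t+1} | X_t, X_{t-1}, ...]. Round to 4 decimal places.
E[X_{t+1} \mid \mathcal F_t] = 2.0250

For an AR(p) model X_t = c + sum_i phi_i X_{t-i} + eps_t, the
one-step-ahead conditional mean is
  E[X_{t+1} | X_t, ...] = c + sum_i phi_i X_{t+1-i}.
Substitute known values:
  E[X_{t+1} | ...] = (-0.675) * (-3)
                   = 2.0250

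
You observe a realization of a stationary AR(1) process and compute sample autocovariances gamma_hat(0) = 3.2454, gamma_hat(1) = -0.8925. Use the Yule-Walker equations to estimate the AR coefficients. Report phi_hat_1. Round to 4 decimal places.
\hat\phi_{1} = -0.2750

The Yule-Walker equations for an AR(p) process read, in matrix form,
  Gamma_p phi = r_p,   with   (Gamma_p)_{ij} = gamma(|i - j|),
                       (r_p)_i = gamma(i),   i,j = 1..p.
Substitute the sample gammas (Toeplitz matrix and right-hand side of size 1):
  Gamma_p = [[3.2454]]
  r_p     = [-0.8925]
With p = 1 this is the single equation gamma(0) phi_1 = gamma(1):
  phi_hat_1 = gamma(1) / gamma(0) = -0.8925 / 3.2454 = -0.2750.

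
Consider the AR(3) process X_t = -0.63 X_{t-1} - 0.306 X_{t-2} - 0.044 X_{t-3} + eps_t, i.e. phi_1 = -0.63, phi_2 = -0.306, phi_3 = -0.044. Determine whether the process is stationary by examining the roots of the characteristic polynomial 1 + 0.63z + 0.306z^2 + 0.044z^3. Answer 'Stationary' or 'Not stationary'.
\text{Stationary}

The AR(p) characteristic polynomial is P(z) = 1 + 0.63z + 0.306z^2 + 0.044z^3.
Stationarity requires all roots to lie outside the unit circle, i.e. |z| > 1 for every root.
Degree 3: look for a simple real root z0 first, then factor out (1 - z/z0) and solve the remaining quadratic.
Testing z0 = -5: P(-5) = 1 + (0.63)(-5) + (0.306)(-5)^2 + (0.044)(-5)^3
  = 1 + (-3.15) + (7.65) + (-5.5) = 0.  So z_0 = -5 is a root, |z_0| = 5.
Divide out the factor (1 + 0.2 z) = (1 - z/z0) (since 1/z0 = -0.2):
  P(z) = (1 + 0.2 z)(1 + (0.43) z + (0.22) z^2)
  [check: z-coef 0.43 - (-0.2) = 0.63; z^2-coef 0.22 - (-0.2)(0.43) = 0.306; z^3-coef -(-0.2)(0.22) = 0.044.]
Remaining roots from the quadratic factor 1 + (0.43) z + (0.22) z^2:
  Set 1 + (0.43) z + (0.22) z^2 = 0, i.e. a z^2 + b z + c = 0 with a = 0.22, b = 0.43, c = 1.
  Discriminant D = b^2 - 4ac = (0.43)^2 - 4*(0.22)*1 = 0.1849 - (0.88) = -0.6951.
  D < 0, so the roots are the complex-conjugate pair z = (-b +/- i sqrt(-D)) / (2a) = -0.9773 +/- 1.8948i.
  For a conjugate pair |z|^2 = z * conj(z) = (product of roots) = c/a = 1/(0.22) = 4.545455, so |z| = sqrt(4.545455) = 2.132 for both roots.
Moduli of all roots: 5.0000, 2.1320, 2.1320.
All moduli strictly greater than 1? Yes.
Verdict: Stationary.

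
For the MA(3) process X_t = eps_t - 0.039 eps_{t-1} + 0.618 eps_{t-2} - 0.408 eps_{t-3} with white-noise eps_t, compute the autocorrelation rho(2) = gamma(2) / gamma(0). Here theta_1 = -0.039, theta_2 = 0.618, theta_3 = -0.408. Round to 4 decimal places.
\rho(2) = 0.4090

For an MA(q) process with theta_0 = 1, the autocovariance is
  gamma(k) = sigma^2 * sum_{i=0..q-k} theta_i * theta_{i+k},
and rho(k) = gamma(k) / gamma(0). Sigma^2 cancels.
  numerator   = (1)*(0.618) + (-0.039)*(-0.408) = 0.633912.
  denominator = (1)^2 + (-0.039)^2 + (0.618)^2 + (-0.408)^2 = 1.549909.
  rho(2) = 0.633912 / 1.549909 = 0.4090.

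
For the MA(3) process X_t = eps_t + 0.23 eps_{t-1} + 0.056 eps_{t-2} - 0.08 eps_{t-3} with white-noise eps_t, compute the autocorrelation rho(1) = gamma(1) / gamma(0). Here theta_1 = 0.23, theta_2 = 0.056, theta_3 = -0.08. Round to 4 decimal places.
\rho(1) = 0.2244

For an MA(q) process with theta_0 = 1, the autocovariance is
  gamma(k) = sigma^2 * sum_{i=0..q-k} theta_i * theta_{i+k},
and rho(k) = gamma(k) / gamma(0). Sigma^2 cancels.
  numerator   = (1)*(0.23) + (0.23)*(0.056) + (0.056)*(-0.08) = 0.2384.
  denominator = (1)^2 + (0.23)^2 + (0.056)^2 + (-0.08)^2 = 1.062436.
  rho(1) = 0.2384 / 1.062436 = 0.2244.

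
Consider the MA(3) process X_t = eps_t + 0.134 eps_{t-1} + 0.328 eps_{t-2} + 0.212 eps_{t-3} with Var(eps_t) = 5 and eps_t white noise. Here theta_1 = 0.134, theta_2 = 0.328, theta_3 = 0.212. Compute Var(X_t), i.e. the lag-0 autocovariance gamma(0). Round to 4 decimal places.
\gamma(0) = 5.8524

For an MA(q) process X_t = eps_t + sum_i theta_i eps_{t-i} with
Var(eps_t) = sigma^2, the variance is
  gamma(0) = sigma^2 * (1 + sum_i theta_i^2).
  sum_i theta_i^2 = (0.134)^2 + (0.328)^2 + (0.212)^2 = 0.017956 + 0.107584 + 0.044944 = 0.170484.
  gamma(0) = 5 * (1 + 0.170484) = 5 * 1.170484 = 5.85242, which rounds to 5.8524.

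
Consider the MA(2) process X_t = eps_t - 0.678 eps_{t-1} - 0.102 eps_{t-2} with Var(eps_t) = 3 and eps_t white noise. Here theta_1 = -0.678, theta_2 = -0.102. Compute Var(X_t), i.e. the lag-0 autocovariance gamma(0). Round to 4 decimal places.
\gamma(0) = 4.4103

For an MA(q) process X_t = eps_t + sum_i theta_i eps_{t-i} with
Var(eps_t) = sigma^2, the variance is
  gamma(0) = sigma^2 * (1 + sum_i theta_i^2).
  sum_i theta_i^2 = (-0.678)^2 + (-0.102)^2 = 0.459684 + 0.010404 = 0.470088.
  gamma(0) = 3 * (1 + 0.470088) = 3 * 1.470088 = 4.410264, which rounds to 4.4103.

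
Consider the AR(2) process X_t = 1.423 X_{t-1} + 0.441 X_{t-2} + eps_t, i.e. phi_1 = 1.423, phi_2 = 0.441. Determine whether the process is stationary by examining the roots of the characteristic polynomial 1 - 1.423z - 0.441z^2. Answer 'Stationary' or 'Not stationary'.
\text{Not stationary}

The AR(p) characteristic polynomial is P(z) = 1 - 1.423z - 0.441z^2.
Stationarity requires all roots to lie outside the unit circle, i.e. |z| > 1 for every root.
Set 1 + (-1.423) z + (-0.441) z^2 = 0, i.e. a z^2 + b z + c = 0 with a = -0.441, b = -1.423, c = 1.
Discriminant D = b^2 - 4ac = (-1.423)^2 - 4*(-0.441)*1 = 2.024929 - (-1.764) = 3.788929.
D >= 0, so the roots are real: z = (-b +/- sqrt(D)) / (2a) = (1.423 +/- 1.946517) / (-0.882).
  z_1 = (1.423 + 1.946517) / (-0.882) = -3.8203,   |z_1| = 3.8203.
  z_2 = (1.423 - 1.946517) / (-0.882) = 0.5936,   |z_2| = 0.5936.
Moduli of all roots: 3.8203, 0.5936.
All moduli strictly greater than 1? No.
Verdict: Not stationary.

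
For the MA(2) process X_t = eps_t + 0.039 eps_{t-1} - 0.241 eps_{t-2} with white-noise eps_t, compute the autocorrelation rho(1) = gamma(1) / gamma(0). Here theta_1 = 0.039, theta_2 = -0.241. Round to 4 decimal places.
\rho(1) = 0.0279

For an MA(q) process with theta_0 = 1, the autocovariance is
  gamma(k) = sigma^2 * sum_{i=0..q-k} theta_i * theta_{i+k},
and rho(k) = gamma(k) / gamma(0). Sigma^2 cancels.
  numerator   = (1)*(0.039) + (0.039)*(-0.241) = 0.029601.
  denominator = (1)^2 + (0.039)^2 + (-0.241)^2 = 1.059602.
  rho(1) = 0.029601 / 1.059602 = 0.0279.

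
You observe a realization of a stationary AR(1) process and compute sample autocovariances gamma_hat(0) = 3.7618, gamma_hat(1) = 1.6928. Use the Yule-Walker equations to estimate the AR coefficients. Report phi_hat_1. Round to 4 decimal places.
\hat\phi_{1} = 0.4500

The Yule-Walker equations for an AR(p) process read, in matrix form,
  Gamma_p phi = r_p,   with   (Gamma_p)_{ij} = gamma(|i - j|),
                       (r_p)_i = gamma(i),   i,j = 1..p.
Substitute the sample gammas (Toeplitz matrix and right-hand side of size 1):
  Gamma_p = [[3.7618]]
  r_p     = [1.6928]
With p = 1 this is the single equation gamma(0) phi_1 = gamma(1):
  phi_hat_1 = gamma(1) / gamma(0) = 1.6928 / 3.7618 = 0.4500.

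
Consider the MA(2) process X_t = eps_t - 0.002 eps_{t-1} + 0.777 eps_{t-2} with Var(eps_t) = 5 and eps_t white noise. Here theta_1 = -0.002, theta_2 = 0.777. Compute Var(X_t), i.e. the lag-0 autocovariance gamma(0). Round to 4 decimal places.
\gamma(0) = 8.0187

For an MA(q) process X_t = eps_t + sum_i theta_i eps_{t-i} with
Var(eps_t) = sigma^2, the variance is
  gamma(0) = sigma^2 * (1 + sum_i theta_i^2).
  sum_i theta_i^2 = (-0.002)^2 + (0.777)^2 = 0.000004 + 0.603729 = 0.603733.
  gamma(0) = 5 * (1 + 0.603733) = 5 * 1.603733 = 8.018665, which rounds to 8.0187.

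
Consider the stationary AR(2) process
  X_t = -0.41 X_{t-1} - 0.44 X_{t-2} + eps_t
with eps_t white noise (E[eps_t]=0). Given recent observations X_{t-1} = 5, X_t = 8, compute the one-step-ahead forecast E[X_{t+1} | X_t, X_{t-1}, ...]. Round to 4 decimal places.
E[X_{t+1} \mid \mathcal F_t] = -5.4800

For an AR(p) model X_t = c + sum_i phi_i X_{t-i} + eps_t, the
one-step-ahead conditional mean is
  E[X_{t+1} | X_t, ...] = c + sum_i phi_i X_{t+1-i}.
Substitute known values:
  E[X_{t+1} | ...] = (-0.41) * (8) + (-0.44) * (5)
                   = -5.4800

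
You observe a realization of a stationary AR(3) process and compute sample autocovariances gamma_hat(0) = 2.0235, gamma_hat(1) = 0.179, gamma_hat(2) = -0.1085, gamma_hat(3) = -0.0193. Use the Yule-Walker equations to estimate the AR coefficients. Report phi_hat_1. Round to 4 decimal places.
\hat\phi_{1} = 0.0940

The Yule-Walker equations for an AR(p) process read, in matrix form,
  Gamma_p phi = r_p,   with   (Gamma_p)_{ij} = gamma(|i - j|),
                       (r_p)_i = gamma(i),   i,j = 1..p.
Substitute the sample gammas (Toeplitz matrix and right-hand side of size 3):
  Gamma_p = [[2.0235, 0.179, -0.1085], [0.179, 2.0235, 0.179], [-0.1085, 0.179, 2.0235]]
  r_p     = [0.179, -0.1085, -0.0193]
Written out (R1..R3):
  (R1) 2.0235 phi_1 + 0.179 phi_2 - 0.1085 phi_3 = 0.179
  (R2) 0.179 phi_1 + 2.0235 phi_2 + 0.179 phi_3 = -0.1085
  (R3) -0.1085 phi_1 + 0.179 phi_2 + 2.0235 phi_3 = -0.0193
Gaussian elimination:
  R2 <- R2 - (0.179/2.0235) R1 = R2 - (0.088461) R1:  2.007666 phi_2 + 0.188598 phi_3 = -0.124334
  R3 <- R3 - (-0.1085/2.0235) R1 = R3 - (-0.05362) R1:  0.188598 phi_2 + 2.017682 phi_3 = -0.009702
  R3 <- R3 - (0.188598/2.007666) R2 = R3 - (0.093939) R2:  1.999966 phi_3 = 0.001978
Back-substitution:
  phi_hat_3 = 0.001978 / 1.999966 = 0.000989
  phi_hat_2 = (-0.124334 - (0.188598)(0.000989)) / 2.007666 = -0.062023
  phi_hat_1 = (0.179 - (0.179)(-0.062023) - (-0.1085)(0.000989)) / 2.0235 = 0.094
So phi_hat = [0.0940, -0.0620, 0.0010].
Therefore phi_hat_1 = 0.0940.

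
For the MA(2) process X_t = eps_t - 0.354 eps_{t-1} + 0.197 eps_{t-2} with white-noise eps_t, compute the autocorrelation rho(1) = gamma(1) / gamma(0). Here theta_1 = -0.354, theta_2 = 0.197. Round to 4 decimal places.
\rho(1) = -0.3640

For an MA(q) process with theta_0 = 1, the autocovariance is
  gamma(k) = sigma^2 * sum_{i=0..q-k} theta_i * theta_{i+k},
and rho(k) = gamma(k) / gamma(0). Sigma^2 cancels.
  numerator   = (1)*(-0.354) + (-0.354)*(0.197) = -0.423738.
  denominator = (1)^2 + (-0.354)^2 + (0.197)^2 = 1.164125.
  rho(1) = -0.423738 / 1.164125 = -0.3640.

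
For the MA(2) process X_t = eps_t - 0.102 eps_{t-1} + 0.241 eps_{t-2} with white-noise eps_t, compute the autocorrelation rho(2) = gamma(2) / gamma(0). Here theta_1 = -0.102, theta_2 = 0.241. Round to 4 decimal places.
\rho(2) = 0.2256

For an MA(q) process with theta_0 = 1, the autocovariance is
  gamma(k) = sigma^2 * sum_{i=0..q-k} theta_i * theta_{i+k},
and rho(k) = gamma(k) / gamma(0). Sigma^2 cancels.
  numerator   = (1)*(0.241) = 0.241.
  denominator = (1)^2 + (-0.102)^2 + (0.241)^2 = 1.068485.
  rho(2) = 0.241 / 1.068485 = 0.2256.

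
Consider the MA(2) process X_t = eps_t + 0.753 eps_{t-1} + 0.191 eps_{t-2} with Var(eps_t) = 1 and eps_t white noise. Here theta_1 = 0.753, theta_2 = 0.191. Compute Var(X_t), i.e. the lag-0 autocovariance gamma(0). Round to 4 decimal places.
\gamma(0) = 1.6035

For an MA(q) process X_t = eps_t + sum_i theta_i eps_{t-i} with
Var(eps_t) = sigma^2, the variance is
  gamma(0) = sigma^2 * (1 + sum_i theta_i^2).
  sum_i theta_i^2 = (0.753)^2 + (0.191)^2 = 0.567009 + 0.036481 = 0.60349.
  gamma(0) = 1 * (1 + 0.60349) = 1 * 1.60349 = 1.60349, which rounds to 1.6035.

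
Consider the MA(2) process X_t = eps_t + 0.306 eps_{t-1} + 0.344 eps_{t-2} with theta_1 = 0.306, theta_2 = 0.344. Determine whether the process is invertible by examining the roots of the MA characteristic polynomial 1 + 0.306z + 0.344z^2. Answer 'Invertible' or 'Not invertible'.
\text{Invertible}

The MA(q) characteristic polynomial is P(z) = 1 + 0.306z + 0.344z^2.
Invertibility requires all roots to lie outside the unit circle, i.e. |z| > 1 for every root.
Set 1 + (0.306) z + (0.344) z^2 = 0, i.e. a z^2 + b z + c = 0 with a = 0.344, b = 0.306, c = 1.
Discriminant D = b^2 - 4ac = (0.306)^2 - 4*(0.344)*1 = 0.093636 - (1.376) = -1.282364.
D < 0, so the roots are the complex-conjugate pair z = (-b +/- i sqrt(-D)) / (2a) = -0.4448 +/- 1.646i.
For a conjugate pair |z|^2 = z * conj(z) = (product of roots) = c/a = 1/(0.344) = 2.906977, so |z| = sqrt(2.906977) = 1.705 for both roots.
Moduli of all roots: 1.7050, 1.7050.
All moduli strictly greater than 1? Yes.
Verdict: Invertible.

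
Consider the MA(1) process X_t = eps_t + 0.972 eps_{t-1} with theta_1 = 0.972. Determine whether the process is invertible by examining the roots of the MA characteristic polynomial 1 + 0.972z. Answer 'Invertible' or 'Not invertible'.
\text{Invertible}

The MA(q) characteristic polynomial is P(z) = 1 + 0.972z.
Invertibility requires all roots to lie outside the unit circle, i.e. |z| > 1 for every root.
This is linear in z: 1 + (0.972) z = 0  =>  z = -1/(0.972) = -1.028807,  |z| = 1.028807.
Moduli of all roots: 1.0288.
All moduli strictly greater than 1? Yes.
Verdict: Invertible.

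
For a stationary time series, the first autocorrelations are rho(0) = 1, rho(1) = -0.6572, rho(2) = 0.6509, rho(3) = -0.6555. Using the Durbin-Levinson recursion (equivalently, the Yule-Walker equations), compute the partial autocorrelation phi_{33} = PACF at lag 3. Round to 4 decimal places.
\phi_{33} = -0.2880

The PACF at lag k is phi_{kk}, the last component of the solution
to the Yule-Walker system G_k phi = r_k where
  (G_k)_{ij} = rho(|i - j|), (r_k)_i = rho(i), i,j = 1..k.
Equivalently, Durbin-Levinson gives phi_{kk} iteratively:
  phi_{11} = rho(1)
  phi_{kk} = [rho(k) - sum_{j=1..k-1} phi_{k-1,j} rho(k-j)]
            / [1 - sum_{j=1..k-1} phi_{k-1,j} rho(j)],
  phi_{k,j} = phi_{k-1,j} - phi_{kk} phi_{k-1,k-j},  j = 1..k-1.
Step k = 1:
  phi_11 = rho(1) = -0.6572.
Step k = 2:
  phi_22 = [rho(2) - phi_11 rho(1)] / [1 - phi_11 rho(1)] = [0.6509 - (-0.6572)(-0.6572)] / [1 - (-0.6572)(-0.6572)]
         = 0.21898816 / 0.56808816 = 0.385483.
  Update: phi_21 = phi_11 - phi_22 phi_11 = -0.6572 - (0.385483)(-0.6572) = -0.403861.
Step k = 3:
  phi_33 = [rho(3) - phi_21 rho(2) - phi_22 rho(1)] / [1 - phi_21 rho(1) - phi_22 rho(2)]
    numerator   = -0.6555 - (-0.403861)(0.6509) - (0.385483)(-0.6572) = -0.13928779
    denominator = 1 - (-0.403861)(-0.6572) - (0.385483)(0.6509) = 0.48367201
  phi_33 = -0.13928779 / 0.48367201 = -0.288.
Therefore phi_{33} = -0.2880.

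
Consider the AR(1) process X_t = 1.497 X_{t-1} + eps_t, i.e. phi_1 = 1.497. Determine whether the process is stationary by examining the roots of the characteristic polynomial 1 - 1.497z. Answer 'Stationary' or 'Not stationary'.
\text{Not stationary}

The AR(p) characteristic polynomial is P(z) = 1 - 1.497z.
Stationarity requires all roots to lie outside the unit circle, i.e. |z| > 1 for every root.
This is linear in z: 1 + (-1.497) z = 0  =>  z = -1/(-1.497) = 0.668003,  |z| = 0.668003.
Moduli of all roots: 0.6680.
All moduli strictly greater than 1? No.
Verdict: Not stationary.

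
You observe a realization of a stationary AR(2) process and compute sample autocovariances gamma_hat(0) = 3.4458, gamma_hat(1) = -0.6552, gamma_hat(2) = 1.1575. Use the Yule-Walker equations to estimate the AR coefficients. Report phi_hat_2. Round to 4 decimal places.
\hat\phi_{2} = 0.3110

The Yule-Walker equations for an AR(p) process read, in matrix form,
  Gamma_p phi = r_p,   with   (Gamma_p)_{ij} = gamma(|i - j|),
                       (r_p)_i = gamma(i),   i,j = 1..p.
Substitute the sample gammas (Toeplitz matrix and right-hand side of size 2):
  Gamma_p = [[3.4458, -0.6552], [-0.6552, 3.4458]]
  r_p     = [-0.6552, 1.1575]
Written out:
  3.4458 phi_1 - 0.6552 phi_2 = -0.6552
  -0.6552 phi_1 + 3.4458 phi_2 = 1.1575
Solve by Cramer's rule:
  det = gamma(0)^2 - gamma(1)^2 = (3.4458)^2 - (-0.6552)^2 = 11.87353764 - 0.42928704 = 11.4442506
  phi_hat_1 = [gamma(1) gamma(0) - gamma(1) gamma(2)] / det = [(-0.6552)(3.4458) - (-0.6552)(1.1575)] / 11.4442506 = -1.49929416 / 11.4442506 = -0.131
  phi_hat_2 = [gamma(0) gamma(2) - gamma(1)^2] / det = [(3.4458)(1.1575) - (-0.6552)^2] / 11.4442506 = 3.55922646 / 11.4442506 = 0.311
So phi_hat = [-0.1310, 0.3110].
Therefore phi_hat_2 = 0.3110.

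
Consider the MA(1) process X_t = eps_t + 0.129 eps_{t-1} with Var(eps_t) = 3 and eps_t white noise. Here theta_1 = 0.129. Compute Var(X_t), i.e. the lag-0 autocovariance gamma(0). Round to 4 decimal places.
\gamma(0) = 3.0499

For an MA(q) process X_t = eps_t + sum_i theta_i eps_{t-i} with
Var(eps_t) = sigma^2, the variance is
  gamma(0) = sigma^2 * (1 + sum_i theta_i^2).
  sum_i theta_i^2 = (0.129)^2 = 0.016641.
  gamma(0) = 3 * (1 + 0.016641) = 3 * 1.016641 = 3.049923, which rounds to 3.0499.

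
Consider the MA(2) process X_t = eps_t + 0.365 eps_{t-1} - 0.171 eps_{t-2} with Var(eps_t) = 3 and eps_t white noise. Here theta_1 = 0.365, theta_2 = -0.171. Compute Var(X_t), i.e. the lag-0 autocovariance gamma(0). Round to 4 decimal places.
\gamma(0) = 3.4874

For an MA(q) process X_t = eps_t + sum_i theta_i eps_{t-i} with
Var(eps_t) = sigma^2, the variance is
  gamma(0) = sigma^2 * (1 + sum_i theta_i^2).
  sum_i theta_i^2 = (0.365)^2 + (-0.171)^2 = 0.133225 + 0.029241 = 0.162466.
  gamma(0) = 3 * (1 + 0.162466) = 3 * 1.162466 = 3.487398, which rounds to 3.4874.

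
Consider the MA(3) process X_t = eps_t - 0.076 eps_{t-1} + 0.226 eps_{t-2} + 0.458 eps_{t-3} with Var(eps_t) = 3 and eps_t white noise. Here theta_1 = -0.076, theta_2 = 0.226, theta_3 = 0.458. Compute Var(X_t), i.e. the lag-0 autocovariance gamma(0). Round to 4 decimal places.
\gamma(0) = 3.7998

For an MA(q) process X_t = eps_t + sum_i theta_i eps_{t-i} with
Var(eps_t) = sigma^2, the variance is
  gamma(0) = sigma^2 * (1 + sum_i theta_i^2).
  sum_i theta_i^2 = (-0.076)^2 + (0.226)^2 + (0.458)^2 = 0.005776 + 0.051076 + 0.209764 = 0.266616.
  gamma(0) = 3 * (1 + 0.266616) = 3 * 1.266616 = 3.799848, which rounds to 3.7998.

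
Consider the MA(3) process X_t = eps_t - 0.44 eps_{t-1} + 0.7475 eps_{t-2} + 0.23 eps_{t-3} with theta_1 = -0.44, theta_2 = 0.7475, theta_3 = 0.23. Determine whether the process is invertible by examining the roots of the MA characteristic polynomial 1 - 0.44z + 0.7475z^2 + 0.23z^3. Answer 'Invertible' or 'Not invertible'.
\text{Invertible}

The MA(q) characteristic polynomial is P(z) = 1 - 0.44z + 0.7475z^2 + 0.23z^3.
Invertibility requires all roots to lie outside the unit circle, i.e. |z| > 1 for every root.
Degree 3: look for a simple real root z0 first, then factor out (1 - z/z0) and solve the remaining quadratic.
Testing z0 = -4: P(-4) = 1 + (-0.44)(-4) + (0.7475)(-4)^2 + (0.23)(-4)^3
  = 1 + (1.76) + (11.96) + (-14.72) = 0.  So z_0 = -4 is a root, |z_0| = 4.
Divide out the factor (1 + 0.25 z) = (1 - z/z0) (since 1/z0 = -0.25):
  P(z) = (1 + 0.25 z)(1 + (-0.69) z + (0.92) z^2)
  [check: z-coef -0.69 - (-0.25) = -0.44; z^2-coef 0.92 - (-0.25)(-0.69) = 0.7475; z^3-coef -(-0.25)(0.92) = 0.23.]
Remaining roots from the quadratic factor 1 + (-0.69) z + (0.92) z^2:
  Set 1 + (-0.69) z + (0.92) z^2 = 0, i.e. a z^2 + b z + c = 0 with a = 0.92, b = -0.69, c = 1.
  Discriminant D = b^2 - 4ac = (-0.69)^2 - 4*(0.92)*1 = 0.4761 - (3.68) = -3.2039.
  D < 0, so the roots are the complex-conjugate pair z = (-b +/- i sqrt(-D)) / (2a) = 0.375 +/- 0.9728i.
  For a conjugate pair |z|^2 = z * conj(z) = (product of roots) = c/a = 1/(0.92) = 1.086957, so |z| = sqrt(1.086957) = 1.0426 for both roots.
Moduli of all roots: 4.0000, 1.0426, 1.0426.
All moduli strictly greater than 1? Yes.
Verdict: Invertible.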